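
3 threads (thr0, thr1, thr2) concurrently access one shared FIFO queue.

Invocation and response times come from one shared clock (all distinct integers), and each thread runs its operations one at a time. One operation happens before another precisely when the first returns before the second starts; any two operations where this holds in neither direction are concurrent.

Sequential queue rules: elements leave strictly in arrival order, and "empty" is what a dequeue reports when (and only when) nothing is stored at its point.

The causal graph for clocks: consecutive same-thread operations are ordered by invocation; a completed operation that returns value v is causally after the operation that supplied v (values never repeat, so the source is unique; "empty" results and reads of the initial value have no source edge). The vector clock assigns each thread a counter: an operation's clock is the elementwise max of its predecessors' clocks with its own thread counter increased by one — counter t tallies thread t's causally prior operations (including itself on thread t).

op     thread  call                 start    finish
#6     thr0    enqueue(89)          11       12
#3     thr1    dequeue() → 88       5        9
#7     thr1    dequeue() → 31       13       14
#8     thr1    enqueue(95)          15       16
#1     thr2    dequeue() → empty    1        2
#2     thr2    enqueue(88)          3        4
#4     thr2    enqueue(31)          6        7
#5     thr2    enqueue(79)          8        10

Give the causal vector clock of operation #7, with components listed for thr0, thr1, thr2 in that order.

(0, 2, 3)

root op #1, invoked 1: fresh clock plus thr2's own tick → (0, 0, 1)
root op #6, invoked 11: fresh clock plus thr0's own tick → (1, 0, 0)
VC(#2, invoked at 3): max of VC(#1)=(0, 0, 1), then +1 on thread thr2 → (0, 0, 2)
VC(#4, invoked at 6): max of VC(#2)=(0, 0, 2), then +1 on thread thr2 → (0, 0, 3)
VC(#3, invoked at 5): max of VC(#2)=(0, 0, 2), then +1 on thread thr1 → (0, 1, 2)
VC(#5, invoked at 8): max of VC(#4)=(0, 0, 3), then +1 on thread thr2 → (0, 0, 4)
VC(#7, invoked at 13): max of VC(#3)=(0, 1, 2), VC(#4)=(0, 0, 3), then +1 on thread thr1 → (0, 2, 3)
VC(#8, invoked at 15): max of VC(#7)=(0, 2, 3), then +1 on thread thr1 → (0, 3, 3)
target: VC(#7) = (0, 2, 3)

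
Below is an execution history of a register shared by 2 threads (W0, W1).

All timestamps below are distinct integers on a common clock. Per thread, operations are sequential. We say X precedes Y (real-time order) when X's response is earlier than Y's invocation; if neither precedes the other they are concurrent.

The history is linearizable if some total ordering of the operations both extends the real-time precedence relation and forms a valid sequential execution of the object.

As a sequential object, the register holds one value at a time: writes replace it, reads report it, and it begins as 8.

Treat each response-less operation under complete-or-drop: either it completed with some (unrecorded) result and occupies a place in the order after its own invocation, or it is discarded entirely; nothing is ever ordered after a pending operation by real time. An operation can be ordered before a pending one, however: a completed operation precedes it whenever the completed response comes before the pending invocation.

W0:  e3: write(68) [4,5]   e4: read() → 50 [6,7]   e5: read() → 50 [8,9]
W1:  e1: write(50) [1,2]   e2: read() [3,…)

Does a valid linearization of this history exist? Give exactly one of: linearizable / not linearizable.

events 1..6 are fine; event 7 — the response of e4 at time 7 — makes the prefix non-linearizable
a single order respects real time; the 3 completed register operations fail replay along it
every completion of the 1 pending operation (e2) was checked; none linearizes
take e1, e3, e4 (pending dropped): step 3 already fails, because e4 read() → 50 cannot occur there

not linearizable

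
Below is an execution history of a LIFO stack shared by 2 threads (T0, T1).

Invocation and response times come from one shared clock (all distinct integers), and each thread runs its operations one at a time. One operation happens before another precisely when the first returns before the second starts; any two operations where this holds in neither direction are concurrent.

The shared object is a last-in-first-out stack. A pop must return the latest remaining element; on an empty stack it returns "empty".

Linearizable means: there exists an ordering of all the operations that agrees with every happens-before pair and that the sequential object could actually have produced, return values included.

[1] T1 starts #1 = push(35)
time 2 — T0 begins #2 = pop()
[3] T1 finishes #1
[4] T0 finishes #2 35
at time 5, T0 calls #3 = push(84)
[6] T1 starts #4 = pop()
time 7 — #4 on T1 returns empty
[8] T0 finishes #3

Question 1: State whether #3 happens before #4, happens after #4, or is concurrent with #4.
concurrent

#3 spans [5,8], #4 spans [6,7]
the intervals overlap in both directions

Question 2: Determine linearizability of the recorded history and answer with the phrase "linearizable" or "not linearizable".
linearizable

witness order: #1, #2, #4, #3
1. #1 push(35), leaving stack <35>
2. #2 pop() → 35, leaving stack <>
3. #4 pop() → empty, leaving stack <>
4. #3 push(84), leaving stack <84>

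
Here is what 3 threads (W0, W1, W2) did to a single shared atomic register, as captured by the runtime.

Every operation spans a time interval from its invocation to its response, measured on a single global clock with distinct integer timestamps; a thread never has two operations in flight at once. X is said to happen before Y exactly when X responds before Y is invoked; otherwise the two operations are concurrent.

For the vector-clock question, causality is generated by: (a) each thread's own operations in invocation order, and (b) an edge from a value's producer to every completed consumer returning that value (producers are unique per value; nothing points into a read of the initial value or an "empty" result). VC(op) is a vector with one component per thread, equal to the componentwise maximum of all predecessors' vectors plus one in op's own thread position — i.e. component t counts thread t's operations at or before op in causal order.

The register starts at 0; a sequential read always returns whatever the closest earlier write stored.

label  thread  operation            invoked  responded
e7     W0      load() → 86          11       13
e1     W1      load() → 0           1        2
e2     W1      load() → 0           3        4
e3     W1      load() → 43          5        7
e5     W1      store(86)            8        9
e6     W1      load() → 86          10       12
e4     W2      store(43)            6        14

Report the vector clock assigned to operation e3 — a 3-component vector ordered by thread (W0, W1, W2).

(0, 3, 1)

VC(e4, invoked at 6): no causal predecessors; +1 on W2 → (0, 0, 1)
VC(e1, invoked at 1): no causal predecessors; +1 on W1 → (0, 1, 0)
merge at e2 (invoked 3): VC(e1)=(0, 1, 0), own-thread bump on W1 → (0, 2, 0)
merge at e3 (invoked 5): VC(e2)=(0, 2, 0), VC(e4)=(0, 0, 1), own-thread bump on W1 → (0, 3, 1)
merge at e5 (invoked 8): VC(e3)=(0, 3, 1), own-thread bump on W1 → (0, 4, 1)
merge at e6 (invoked 10): VC(e5)=(0, 4, 1), own-thread bump on W1 → (0, 5, 1)
merge at e7 (invoked 11): VC(e5)=(0, 4, 1), own-thread bump on W0 → (1, 4, 1)
target: VC(e3) = (0, 3, 1)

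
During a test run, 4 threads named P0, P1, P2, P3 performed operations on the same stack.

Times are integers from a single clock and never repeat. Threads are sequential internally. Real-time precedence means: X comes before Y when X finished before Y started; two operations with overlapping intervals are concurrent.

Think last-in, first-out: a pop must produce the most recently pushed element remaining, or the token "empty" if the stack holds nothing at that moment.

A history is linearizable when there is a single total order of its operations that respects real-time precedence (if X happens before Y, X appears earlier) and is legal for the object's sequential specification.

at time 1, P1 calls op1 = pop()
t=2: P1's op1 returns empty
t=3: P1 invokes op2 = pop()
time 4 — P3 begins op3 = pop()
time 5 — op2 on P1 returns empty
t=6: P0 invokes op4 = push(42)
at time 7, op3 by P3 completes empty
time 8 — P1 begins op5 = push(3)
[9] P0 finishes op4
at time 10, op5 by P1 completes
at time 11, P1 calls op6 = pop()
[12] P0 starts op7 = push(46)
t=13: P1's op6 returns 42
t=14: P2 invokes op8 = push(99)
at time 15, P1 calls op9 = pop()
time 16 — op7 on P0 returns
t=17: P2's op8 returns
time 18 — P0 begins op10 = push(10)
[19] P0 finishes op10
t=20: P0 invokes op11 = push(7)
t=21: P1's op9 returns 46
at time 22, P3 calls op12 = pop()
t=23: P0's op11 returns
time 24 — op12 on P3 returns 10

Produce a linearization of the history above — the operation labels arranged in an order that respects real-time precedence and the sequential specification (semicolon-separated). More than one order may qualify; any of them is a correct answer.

op1; op2; op3; op5; op4; op6; op7; op9; op8; op10; op12; op11

after step 1 (op1 pop() → empty): stack <>
after step 2 (op2 pop() → empty): stack <>
after step 3 (op3 pop() → empty): stack <>
after step 4 (op5 push(3)): stack <3>
after step 5 (op4 push(42)): stack <3,42>
after step 6 (op6 pop() → 42): stack <3>
after step 7 (op7 push(46)): stack <3,46>
after step 8 (op9 pop() → 46): stack <3>
after step 9 (op8 push(99)): stack <3,99>
after step 10 (op10 push(10)): stack <3,99,10>
after step 11 (op12 pop() → 10): stack <3,99>
after step 12 (op11 push(7)): stack <3,99,7>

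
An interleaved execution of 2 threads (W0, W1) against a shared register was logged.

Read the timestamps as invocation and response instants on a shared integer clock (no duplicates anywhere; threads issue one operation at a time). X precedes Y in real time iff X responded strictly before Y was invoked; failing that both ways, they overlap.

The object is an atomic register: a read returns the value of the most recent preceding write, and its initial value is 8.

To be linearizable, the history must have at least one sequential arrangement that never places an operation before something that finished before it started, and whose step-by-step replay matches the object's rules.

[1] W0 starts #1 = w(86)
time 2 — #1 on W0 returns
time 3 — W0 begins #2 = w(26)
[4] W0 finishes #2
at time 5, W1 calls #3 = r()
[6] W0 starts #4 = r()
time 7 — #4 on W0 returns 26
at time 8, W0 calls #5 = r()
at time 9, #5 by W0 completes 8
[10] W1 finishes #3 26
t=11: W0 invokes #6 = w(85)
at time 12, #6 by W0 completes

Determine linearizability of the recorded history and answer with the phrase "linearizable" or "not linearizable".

not linearizable

events 1..8 are fine; event 9 — the response of #5 at time 9 — makes the prefix non-linearizable
the completed operations (4 total) allow one real-time order; the register replay rejects it
no completion choice of the 1 pending operation (#3) rescues it — every subset was tried
one such order, #1, #2, #4, #5 (pending dropped), breaks at step 4 where #5 r() → 8 is illegal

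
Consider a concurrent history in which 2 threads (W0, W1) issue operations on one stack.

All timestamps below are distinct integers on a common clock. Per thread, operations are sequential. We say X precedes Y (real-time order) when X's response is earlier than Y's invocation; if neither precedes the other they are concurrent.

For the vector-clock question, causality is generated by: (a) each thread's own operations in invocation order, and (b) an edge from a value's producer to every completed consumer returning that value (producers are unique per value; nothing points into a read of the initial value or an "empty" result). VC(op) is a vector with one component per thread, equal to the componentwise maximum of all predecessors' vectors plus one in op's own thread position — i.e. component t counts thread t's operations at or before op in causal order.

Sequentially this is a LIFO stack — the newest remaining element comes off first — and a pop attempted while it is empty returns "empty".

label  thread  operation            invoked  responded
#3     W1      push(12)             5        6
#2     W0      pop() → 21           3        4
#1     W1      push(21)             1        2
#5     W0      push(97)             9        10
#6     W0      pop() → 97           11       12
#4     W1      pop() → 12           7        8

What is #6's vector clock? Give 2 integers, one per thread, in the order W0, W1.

#1 (invocation 1): nothing precedes it; W1's component alone gives (0, 1)
merge at #3 (invoked 5): VC(#1)=(0, 1), own-thread bump on W1 → (0, 2)
merge at #2 (invoked 3): VC(#1)=(0, 1), own-thread bump on W0 → (1, 1)
merge at #4 (invoked 7): VC(#3)=(0, 2), own-thread bump on W1 → (0, 3)
merge at #5 (invoked 9): VC(#2)=(1, 1), own-thread bump on W0 → (2, 1)
merge at #6 (invoked 11): VC(#5)=(2, 1), own-thread bump on W0 → (3, 1)
target: VC(#6) = (3, 1)

(3, 1)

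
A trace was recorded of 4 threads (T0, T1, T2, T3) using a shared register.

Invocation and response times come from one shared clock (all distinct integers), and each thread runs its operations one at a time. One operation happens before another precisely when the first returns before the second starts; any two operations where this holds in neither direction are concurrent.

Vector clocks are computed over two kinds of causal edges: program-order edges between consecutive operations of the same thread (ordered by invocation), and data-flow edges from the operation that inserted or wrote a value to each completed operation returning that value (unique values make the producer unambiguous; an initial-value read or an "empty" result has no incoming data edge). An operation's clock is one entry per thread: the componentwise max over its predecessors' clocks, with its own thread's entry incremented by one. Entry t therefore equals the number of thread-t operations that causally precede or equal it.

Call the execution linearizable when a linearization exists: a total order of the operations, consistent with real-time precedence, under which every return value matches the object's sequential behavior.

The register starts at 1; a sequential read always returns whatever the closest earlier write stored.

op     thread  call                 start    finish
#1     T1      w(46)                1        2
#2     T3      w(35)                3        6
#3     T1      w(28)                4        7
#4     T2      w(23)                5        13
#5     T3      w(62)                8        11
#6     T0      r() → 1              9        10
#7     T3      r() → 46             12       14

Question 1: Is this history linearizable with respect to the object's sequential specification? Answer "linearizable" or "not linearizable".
the violation lands at event 10, #6's response at time 10: events 1..9 linearize, events 1..10 do not
the 4 completed operations admit 2 real-time orders; each fails the register replay
completion choices over the 2 pending operations (#4, #5) were checked; none helps
for example #1, #2, #3, #6 (pending dropped) fails at step 4: #6 r() → 1 is not legal there
for example #1, #3, #2, #6 (pending dropped) fails at step 4: #6 r() → 1 is not legal there

not linearizable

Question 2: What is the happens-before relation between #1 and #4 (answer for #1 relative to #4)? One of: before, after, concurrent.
#1 spans [1,2], #4 spans [5,13]
resp(#1)=2 < inv(#4)=5

before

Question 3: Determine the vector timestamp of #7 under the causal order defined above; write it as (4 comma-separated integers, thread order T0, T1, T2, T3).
#2 (invocation 3): nothing precedes it; T3's component alone gives (0, 0, 0, 1)
#4 (invocation 5): nothing precedes it; T2's component alone gives (0, 0, 1, 0)
#1 (invocation 1): nothing precedes it; T1's component alone gives (0, 1, 0, 0)
#6 (invocation 9): nothing precedes it; T0's component alone gives (1, 0, 0, 0)
merge at #5 (invoked 8): VC(#2)=(0, 0, 0, 1), own-thread bump on T3 → (0, 0, 0, 2)
merge at #3 (invoked 4): VC(#1)=(0, 1, 0, 0), own-thread bump on T1 → (0, 2, 0, 0)
merge at #7 (invoked 12): VC(#1)=(0, 1, 0, 0), VC(#5)=(0, 0, 0, 2), own-thread bump on T3 → (0, 1, 0, 3)
target: VC(#7) = (0, 1, 0, 3)

(0, 1, 0, 3)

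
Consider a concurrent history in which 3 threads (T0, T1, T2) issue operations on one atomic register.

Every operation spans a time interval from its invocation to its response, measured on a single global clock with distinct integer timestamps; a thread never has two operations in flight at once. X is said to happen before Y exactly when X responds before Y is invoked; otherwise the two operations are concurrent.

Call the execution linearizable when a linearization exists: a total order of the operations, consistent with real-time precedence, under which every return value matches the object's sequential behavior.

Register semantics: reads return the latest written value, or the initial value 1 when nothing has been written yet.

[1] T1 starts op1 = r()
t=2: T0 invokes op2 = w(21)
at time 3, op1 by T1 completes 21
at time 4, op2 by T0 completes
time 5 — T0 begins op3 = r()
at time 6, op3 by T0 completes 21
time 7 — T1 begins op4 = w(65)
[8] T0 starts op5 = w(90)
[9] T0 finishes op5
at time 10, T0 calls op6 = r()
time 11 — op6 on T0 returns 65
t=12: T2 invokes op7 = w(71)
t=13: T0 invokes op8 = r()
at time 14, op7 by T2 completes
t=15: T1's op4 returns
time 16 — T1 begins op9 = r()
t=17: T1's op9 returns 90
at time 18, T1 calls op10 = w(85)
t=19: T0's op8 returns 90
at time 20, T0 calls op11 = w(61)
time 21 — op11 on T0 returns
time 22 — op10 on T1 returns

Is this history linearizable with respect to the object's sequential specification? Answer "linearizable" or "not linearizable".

not linearizable

prefix check: 1..16 passes, 1..17 fails once op9's time-17 response joins
no legal order exists: 8 real-time-consistent candidates over 8 completed atomic register operations, all rejected
including or dropping the 1 pending operation (op8) in any combination fails
for example op1, op2, op3, op4, op5, op6, op7, op9 (pending dropped) fails at step 1: op1 r() → 21 is not legal there
for example op1, op2, op3, op5, op4, op6, op7, op9 (pending dropped) fails at step 1: op1 r() → 21 is not legal there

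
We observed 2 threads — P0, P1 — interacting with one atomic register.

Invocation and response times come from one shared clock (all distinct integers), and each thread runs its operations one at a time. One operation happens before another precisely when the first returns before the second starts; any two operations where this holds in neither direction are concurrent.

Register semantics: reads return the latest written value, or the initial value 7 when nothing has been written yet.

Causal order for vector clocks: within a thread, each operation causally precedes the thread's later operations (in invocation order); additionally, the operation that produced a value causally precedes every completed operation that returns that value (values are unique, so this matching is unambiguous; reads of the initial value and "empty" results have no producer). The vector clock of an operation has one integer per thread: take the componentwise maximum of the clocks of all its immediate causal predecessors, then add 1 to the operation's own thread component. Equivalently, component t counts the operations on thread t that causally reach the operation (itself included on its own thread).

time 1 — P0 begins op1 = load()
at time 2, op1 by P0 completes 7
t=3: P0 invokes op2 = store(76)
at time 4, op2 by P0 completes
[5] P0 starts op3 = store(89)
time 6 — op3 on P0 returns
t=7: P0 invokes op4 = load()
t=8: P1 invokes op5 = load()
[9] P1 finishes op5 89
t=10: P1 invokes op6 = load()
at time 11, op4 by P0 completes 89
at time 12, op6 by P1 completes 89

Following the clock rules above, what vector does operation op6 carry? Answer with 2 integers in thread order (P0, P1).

op1 (invocation 1): nothing precedes it; P0's component alone gives (1, 0)
invoked at 3, op2 merges VC(op1)=(1, 0) and bumps P0's slot → (2, 0)
invoked at 5, op3 merges VC(op2)=(2, 0) and bumps P0's slot → (3, 0)
invoked at 8, op5 merges VC(op3)=(3, 0) and bumps P1's slot → (3, 1)
invoked at 7, op4 merges VC(op3)=(3, 0) and bumps P0's slot → (4, 0)
invoked at 10, op6 merges VC(op3)=(3, 0), VC(op5)=(3, 1) and bumps P1's slot → (3, 2)
target: VC(op6) = (3, 2)

(3, 2)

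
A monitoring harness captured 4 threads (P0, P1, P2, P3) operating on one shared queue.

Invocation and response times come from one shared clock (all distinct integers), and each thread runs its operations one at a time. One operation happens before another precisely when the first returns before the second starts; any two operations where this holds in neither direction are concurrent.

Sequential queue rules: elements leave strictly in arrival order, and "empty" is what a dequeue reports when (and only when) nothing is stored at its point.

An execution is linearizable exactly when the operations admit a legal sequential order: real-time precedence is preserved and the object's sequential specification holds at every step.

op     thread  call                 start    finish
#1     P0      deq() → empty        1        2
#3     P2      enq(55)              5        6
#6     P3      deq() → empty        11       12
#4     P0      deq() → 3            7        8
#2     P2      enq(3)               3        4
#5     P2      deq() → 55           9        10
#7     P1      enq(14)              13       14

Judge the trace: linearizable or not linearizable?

linearizable

witness order: #1, #2, #3, #4, #5, #6, #7
step 1: #1 deq() → empty — queue <>
step 2: #2 enq(3) — queue <3>
step 3: #3 enq(55) — queue <3,55>
step 4: #4 deq() → 3 — queue <55>
step 5: #5 deq() → 55 — queue <>
step 6: #6 deq() → empty — queue <>
step 7: #7 enq(14) — queue <14>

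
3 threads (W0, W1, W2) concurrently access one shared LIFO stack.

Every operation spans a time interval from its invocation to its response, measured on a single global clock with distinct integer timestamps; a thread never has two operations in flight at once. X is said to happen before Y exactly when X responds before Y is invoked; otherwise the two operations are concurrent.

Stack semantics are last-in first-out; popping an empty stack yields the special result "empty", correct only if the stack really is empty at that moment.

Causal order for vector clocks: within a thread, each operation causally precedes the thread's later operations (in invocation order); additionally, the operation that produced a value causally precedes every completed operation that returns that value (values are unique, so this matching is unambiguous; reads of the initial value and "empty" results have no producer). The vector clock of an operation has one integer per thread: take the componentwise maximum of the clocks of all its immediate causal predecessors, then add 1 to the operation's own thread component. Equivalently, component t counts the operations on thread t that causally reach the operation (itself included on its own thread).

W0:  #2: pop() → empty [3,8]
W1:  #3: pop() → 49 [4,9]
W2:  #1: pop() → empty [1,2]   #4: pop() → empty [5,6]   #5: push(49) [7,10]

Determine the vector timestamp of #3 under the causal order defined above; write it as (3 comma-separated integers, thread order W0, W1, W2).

no predecessors for #1 (invoked 1): W2 increments from zero → (0, 0, 1)
no predecessors for #2 (invoked 3): W0 increments from zero → (1, 0, 0)
invoked at 5, #4 merges VC(#1)=(0, 0, 1) and bumps W2's slot → (0, 0, 2)
invoked at 7, #5 merges VC(#4)=(0, 0, 2) and bumps W2's slot → (0, 0, 3)
invoked at 4, #3 merges VC(#5)=(0, 0, 3) and bumps W1's slot → (0, 1, 3)
target: VC(#3) = (0, 1, 3)

(0, 1, 3)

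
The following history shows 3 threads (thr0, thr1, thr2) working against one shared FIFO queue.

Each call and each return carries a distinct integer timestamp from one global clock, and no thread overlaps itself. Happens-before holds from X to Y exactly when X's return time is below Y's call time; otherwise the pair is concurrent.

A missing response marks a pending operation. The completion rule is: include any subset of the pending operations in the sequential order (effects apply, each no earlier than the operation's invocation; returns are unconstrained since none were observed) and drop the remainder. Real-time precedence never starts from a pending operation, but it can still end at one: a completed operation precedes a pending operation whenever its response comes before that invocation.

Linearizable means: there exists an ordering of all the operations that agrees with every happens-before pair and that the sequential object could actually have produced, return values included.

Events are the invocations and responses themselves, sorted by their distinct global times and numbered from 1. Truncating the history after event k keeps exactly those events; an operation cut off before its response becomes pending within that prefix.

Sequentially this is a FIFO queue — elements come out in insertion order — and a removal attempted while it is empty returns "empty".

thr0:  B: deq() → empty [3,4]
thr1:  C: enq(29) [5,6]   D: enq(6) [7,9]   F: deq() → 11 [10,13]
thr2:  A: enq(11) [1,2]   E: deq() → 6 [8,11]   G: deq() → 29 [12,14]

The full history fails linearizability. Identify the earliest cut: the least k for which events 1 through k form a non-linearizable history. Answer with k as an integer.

one valid order for events 1..3 is A:
step 1: A enq(11) — queue <11>
once event 4 joins (B's response, time 4), exhaustive search finds no witness
take A, B: step 2 already fails, because B deq() → empty cannot occur there

4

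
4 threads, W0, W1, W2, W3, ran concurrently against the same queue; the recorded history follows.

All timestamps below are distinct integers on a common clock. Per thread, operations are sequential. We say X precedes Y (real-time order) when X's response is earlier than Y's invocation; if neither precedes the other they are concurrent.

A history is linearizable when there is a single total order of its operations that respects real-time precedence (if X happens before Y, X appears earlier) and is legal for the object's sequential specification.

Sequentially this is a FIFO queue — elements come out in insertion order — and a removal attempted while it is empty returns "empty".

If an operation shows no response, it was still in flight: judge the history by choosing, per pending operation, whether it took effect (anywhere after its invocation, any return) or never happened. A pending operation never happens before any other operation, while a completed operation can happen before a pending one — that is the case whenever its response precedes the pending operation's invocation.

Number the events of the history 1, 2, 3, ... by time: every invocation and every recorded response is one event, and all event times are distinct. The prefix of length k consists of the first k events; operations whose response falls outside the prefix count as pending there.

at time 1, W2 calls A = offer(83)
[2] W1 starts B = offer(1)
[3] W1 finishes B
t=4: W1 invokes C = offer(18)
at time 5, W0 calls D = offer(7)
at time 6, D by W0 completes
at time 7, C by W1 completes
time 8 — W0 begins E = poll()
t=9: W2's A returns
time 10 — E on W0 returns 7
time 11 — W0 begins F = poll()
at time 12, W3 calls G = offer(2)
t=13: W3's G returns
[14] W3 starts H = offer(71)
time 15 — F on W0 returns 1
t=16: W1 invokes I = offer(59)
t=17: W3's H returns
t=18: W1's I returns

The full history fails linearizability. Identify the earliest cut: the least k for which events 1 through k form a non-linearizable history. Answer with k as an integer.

a valid linearization of events 1..9 exists, for instance A, B, C, D:
step 1: A offer(83) — queue <83>
step 2: B offer(1) — queue <83,1>
step 3: C offer(18) — queue <83,1,18>
step 4: D offer(7) — queue <83,1,18,7>
at event 10 (E's time-10 response) nothing linearizes any more
for example A, B, C, D, E fails at step 5: E poll() → 7 is not legal there
for example A, B, D, C, E fails at step 5: E poll() → 7 is not legal there

10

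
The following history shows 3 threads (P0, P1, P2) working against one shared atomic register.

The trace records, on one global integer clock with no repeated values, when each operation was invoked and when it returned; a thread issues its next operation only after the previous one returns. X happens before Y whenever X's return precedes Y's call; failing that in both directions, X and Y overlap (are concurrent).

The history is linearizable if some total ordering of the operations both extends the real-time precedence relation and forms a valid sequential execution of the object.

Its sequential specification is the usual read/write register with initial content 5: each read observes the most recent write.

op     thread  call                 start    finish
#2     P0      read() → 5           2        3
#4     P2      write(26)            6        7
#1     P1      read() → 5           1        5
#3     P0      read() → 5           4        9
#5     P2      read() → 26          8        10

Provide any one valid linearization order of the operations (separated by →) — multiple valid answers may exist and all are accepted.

#1 → #2 → #3 → #4 → #5

step 1: #1 read() → 5 — value 5
step 2: #2 read() → 5 — value 5
step 3: #3 read() → 5 — value 5
step 4: #4 write(26) — value 26
step 5: #5 read() → 26 — value 26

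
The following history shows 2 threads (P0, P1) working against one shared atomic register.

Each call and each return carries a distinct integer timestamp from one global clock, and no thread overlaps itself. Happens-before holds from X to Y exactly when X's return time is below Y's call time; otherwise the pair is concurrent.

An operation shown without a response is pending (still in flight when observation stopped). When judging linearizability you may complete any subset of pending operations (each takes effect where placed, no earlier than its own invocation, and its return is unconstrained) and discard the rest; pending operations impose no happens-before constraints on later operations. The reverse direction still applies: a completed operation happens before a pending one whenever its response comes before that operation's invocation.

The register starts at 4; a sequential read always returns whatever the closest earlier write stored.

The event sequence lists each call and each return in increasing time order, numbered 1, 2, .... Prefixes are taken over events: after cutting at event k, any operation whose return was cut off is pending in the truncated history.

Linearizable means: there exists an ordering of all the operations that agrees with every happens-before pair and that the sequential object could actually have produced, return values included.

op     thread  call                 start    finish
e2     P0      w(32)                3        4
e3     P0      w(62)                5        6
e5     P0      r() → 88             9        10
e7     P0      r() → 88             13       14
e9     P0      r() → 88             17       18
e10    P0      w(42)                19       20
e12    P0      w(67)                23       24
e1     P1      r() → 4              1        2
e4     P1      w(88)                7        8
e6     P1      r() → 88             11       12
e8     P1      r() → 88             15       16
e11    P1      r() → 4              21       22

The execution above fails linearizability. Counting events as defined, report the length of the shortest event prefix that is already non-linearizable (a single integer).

22

events 1..21 are linearizable, e.g. via e1, e2, e3, e4, e5, e6, e7, e8, e9, e10:
step 1: e1 r() → 4 — value 4
step 2: e2 w(32) — value 32
step 3: e3 w(62) — value 62
step 4: e4 w(88) — value 88
step 5: e5 r() → 88 — value 88
step 6: e6 r() → 88 — value 88
step 7: e7 r() → 88 — value 88
step 8: e8 r() → 88 — value 88
step 9: e9 r() → 88 — value 88
step 10: e10 w(42) — value 42
include event 22 — e11 responding at 22 — and every candidate order breaks
e.g. e1, e2, e3, e4, e5, e6, e7, e8, e9, e10, e11: illegal at step 11, since e11 r() → 4 cannot apply there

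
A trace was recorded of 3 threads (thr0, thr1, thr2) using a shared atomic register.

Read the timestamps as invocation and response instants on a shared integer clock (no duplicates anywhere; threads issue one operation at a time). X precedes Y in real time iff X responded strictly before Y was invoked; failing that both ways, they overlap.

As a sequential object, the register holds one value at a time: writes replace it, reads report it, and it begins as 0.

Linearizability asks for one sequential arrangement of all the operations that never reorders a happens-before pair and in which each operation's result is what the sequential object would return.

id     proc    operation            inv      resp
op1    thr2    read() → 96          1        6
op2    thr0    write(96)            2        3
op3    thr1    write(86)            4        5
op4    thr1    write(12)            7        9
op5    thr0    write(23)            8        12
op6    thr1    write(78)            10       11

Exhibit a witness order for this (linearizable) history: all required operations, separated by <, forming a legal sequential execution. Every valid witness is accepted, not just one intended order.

1. op2 write(96), leaving value 96
2. op1 read() → 96, leaving value 96
3. op3 write(86), leaving value 86
4. op4 write(12), leaving value 12
5. op5 write(23), leaving value 23
6. op6 write(78), leaving value 78

op2 < op1 < op3 < op4 < op5 < op6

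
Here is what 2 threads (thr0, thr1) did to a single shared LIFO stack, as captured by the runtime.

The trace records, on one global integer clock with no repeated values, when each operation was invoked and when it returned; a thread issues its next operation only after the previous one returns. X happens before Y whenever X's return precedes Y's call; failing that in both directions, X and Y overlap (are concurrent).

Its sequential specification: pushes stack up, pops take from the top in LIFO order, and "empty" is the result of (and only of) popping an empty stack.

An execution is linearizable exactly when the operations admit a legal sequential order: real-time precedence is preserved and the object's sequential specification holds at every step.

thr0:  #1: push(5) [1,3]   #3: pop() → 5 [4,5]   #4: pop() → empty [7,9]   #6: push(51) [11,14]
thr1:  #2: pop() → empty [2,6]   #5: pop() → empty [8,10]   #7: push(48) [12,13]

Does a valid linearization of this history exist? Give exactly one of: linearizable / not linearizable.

a witness: #1, #3, #2, #4, #5, #6, #7
step 1: #1 push(5) — stack <5>
step 2: #3 pop() → 5 — stack <>
step 3: #2 pop() → empty — stack <>
step 4: #4 pop() → empty — stack <>
step 5: #5 pop() → empty — stack <>
step 6: #6 push(51) — stack <51>
step 7: #7 push(48) — stack <51,48>

linearizable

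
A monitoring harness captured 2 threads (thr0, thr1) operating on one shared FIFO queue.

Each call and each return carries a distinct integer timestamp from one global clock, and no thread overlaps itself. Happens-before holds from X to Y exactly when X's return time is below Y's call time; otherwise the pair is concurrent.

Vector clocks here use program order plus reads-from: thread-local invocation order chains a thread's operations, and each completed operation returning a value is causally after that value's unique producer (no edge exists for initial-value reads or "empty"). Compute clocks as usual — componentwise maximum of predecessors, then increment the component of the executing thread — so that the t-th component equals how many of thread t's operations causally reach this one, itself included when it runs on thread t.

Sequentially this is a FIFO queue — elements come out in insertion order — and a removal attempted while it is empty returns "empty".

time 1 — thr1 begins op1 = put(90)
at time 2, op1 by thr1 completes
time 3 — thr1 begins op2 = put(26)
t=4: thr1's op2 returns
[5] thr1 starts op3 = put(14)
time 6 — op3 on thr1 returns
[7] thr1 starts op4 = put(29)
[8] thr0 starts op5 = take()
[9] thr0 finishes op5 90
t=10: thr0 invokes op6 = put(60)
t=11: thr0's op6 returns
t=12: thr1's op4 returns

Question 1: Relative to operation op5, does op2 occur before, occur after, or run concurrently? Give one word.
op2 spans [3,4], op5 spans [8,9]
resp(op2)=4 < inv(op5)=8

before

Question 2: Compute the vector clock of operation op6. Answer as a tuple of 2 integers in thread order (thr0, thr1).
op1 (invocation 1): nothing precedes it; thr1's component alone gives (0, 1)
VC(op2, invoked at 3): max of VC(op1)=(0, 1), then +1 on thread thr1 → (0, 2)
VC(op5, invoked at 8): max of VC(op1)=(0, 1), then +1 on thread thr0 → (1, 1)
VC(op3, invoked at 5): max of VC(op2)=(0, 2), then +1 on thread thr1 → (0, 3)
VC(op6, invoked at 10): max of VC(op5)=(1, 1), then +1 on thread thr0 → (2, 1)
VC(op4, invoked at 7): max of VC(op3)=(0, 3), then +1 on thread thr1 → (0, 4)
target: VC(op6) = (2, 1)

(2, 1)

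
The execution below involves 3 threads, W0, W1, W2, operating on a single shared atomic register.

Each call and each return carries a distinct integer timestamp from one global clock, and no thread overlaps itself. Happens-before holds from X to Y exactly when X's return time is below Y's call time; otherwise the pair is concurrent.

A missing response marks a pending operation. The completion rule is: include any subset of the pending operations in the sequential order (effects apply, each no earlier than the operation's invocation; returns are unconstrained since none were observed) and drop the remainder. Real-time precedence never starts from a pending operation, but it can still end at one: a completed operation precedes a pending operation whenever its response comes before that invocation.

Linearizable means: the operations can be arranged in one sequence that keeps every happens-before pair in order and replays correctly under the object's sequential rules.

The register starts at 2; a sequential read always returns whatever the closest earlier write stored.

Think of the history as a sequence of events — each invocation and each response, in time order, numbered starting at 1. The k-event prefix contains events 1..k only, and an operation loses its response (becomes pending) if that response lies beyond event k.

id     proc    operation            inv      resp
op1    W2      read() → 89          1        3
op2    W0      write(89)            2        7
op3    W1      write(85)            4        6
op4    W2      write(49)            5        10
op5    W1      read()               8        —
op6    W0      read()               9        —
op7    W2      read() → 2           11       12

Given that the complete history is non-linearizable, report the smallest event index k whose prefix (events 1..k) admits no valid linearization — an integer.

one valid order for events 1..11 is op2, op1, op3, op4:
after step 1 (op2 write(89)): value 89
after step 2 (op1 read() → 89): value 89
after step 3 (op3 write(85)): value 85
after step 4 (op4 write(49)): value 49
adding event 12 (op7 responds at 12) leaves no legal real-time order
including or dropping the 2 pending operations (op5, op6) in any combination fails
e.g. op1, op2, op3, op4, op7 (pending dropped): illegal at step 1, since op1 read() → 89 cannot apply there
e.g. op1, op2, op4, op3, op7 (pending dropped): illegal at step 1, since op1 read() → 89 cannot apply there

12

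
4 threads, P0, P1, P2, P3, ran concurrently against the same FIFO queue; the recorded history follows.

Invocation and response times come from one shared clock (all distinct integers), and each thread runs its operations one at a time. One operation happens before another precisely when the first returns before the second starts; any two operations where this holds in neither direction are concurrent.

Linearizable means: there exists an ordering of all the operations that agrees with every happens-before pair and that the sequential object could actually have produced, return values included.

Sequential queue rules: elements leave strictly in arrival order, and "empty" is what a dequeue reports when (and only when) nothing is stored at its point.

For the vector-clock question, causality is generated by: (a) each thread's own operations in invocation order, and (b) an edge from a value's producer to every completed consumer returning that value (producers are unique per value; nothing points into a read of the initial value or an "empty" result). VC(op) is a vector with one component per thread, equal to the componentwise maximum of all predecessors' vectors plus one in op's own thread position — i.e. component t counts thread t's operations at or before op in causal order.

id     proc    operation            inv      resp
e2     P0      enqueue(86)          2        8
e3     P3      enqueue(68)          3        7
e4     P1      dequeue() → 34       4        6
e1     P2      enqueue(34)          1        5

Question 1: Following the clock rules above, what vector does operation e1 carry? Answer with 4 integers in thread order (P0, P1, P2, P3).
Answer: (0, 0, 1, 0)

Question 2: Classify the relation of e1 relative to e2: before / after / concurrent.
Answer: concurrent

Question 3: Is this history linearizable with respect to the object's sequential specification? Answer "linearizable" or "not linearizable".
witness order: e1, e2, e3, e4
1. e1 enqueue(34), leaving queue <34>
2. e2 enqueue(86), leaving queue <34,86>
3. e3 enqueue(68), leaving queue <34,86,68>
4. e4 dequeue() → 34, leaving queue <86,68>

linearizable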